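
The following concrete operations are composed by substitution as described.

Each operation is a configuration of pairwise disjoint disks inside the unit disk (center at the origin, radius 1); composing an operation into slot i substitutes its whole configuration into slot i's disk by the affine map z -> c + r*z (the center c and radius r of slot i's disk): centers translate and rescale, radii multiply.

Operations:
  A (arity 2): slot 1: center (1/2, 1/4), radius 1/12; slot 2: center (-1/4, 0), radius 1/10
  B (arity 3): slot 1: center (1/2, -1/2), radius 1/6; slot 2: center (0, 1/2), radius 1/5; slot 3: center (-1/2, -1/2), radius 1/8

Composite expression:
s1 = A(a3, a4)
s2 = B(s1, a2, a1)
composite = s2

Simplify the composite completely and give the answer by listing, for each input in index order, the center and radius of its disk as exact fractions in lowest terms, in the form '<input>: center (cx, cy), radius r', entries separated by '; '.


Nesting under B composes maps z -> c + r*z down each a-path.
a3 passes through 2 substitutions, ending at center (7/12, -11/24), radius 1/72
a4 passes through 2 substitutions, ending at center (11/24, -1/2), radius 1/60
a2 passes through 1 substitution, ending at center (0, 1/2), radius 1/5
a1 passes through 1 substitution, ending at center (-1/2, -1/2), radius 1/8

a1: center (-1/2, -1/2), radius 1/8; a2: center (0, 1/2), radius 1/5; a3: center (7/12, -11/24), radius 1/72; a4: center (11/24, -1/2), radius 1/60


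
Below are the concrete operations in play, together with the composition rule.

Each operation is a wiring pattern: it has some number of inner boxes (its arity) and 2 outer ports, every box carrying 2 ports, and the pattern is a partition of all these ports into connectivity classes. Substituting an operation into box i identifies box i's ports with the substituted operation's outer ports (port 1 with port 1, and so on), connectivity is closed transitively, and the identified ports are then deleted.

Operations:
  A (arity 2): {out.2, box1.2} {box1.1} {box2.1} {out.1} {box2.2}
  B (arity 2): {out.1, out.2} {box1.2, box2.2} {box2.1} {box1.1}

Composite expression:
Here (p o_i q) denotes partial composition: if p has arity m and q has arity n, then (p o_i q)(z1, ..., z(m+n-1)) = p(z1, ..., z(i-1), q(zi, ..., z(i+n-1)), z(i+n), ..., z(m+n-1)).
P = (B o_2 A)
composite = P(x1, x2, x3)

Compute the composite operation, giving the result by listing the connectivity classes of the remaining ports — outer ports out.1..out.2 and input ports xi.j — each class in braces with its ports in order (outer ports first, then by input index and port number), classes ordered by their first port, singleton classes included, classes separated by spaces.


Treat the ports identified at B as solder joints: merge, then drop.
the subtree at A composes to {out.1} {out.2, x2.2} {x2.1} {x3.1} {x3.2} on (x2, x3); out.j = own outer ports
the subtree at B composes to {out.1, out.2} {x1.1} {x1.2, x2.2} {x2.1} {x3.1} {x3.2} on (x1, x2, x3); out.j = own outer ports

{out.1, out.2} {x1.1} {x1.2, x2.2} {x2.1} {x3.1} {x3.2}


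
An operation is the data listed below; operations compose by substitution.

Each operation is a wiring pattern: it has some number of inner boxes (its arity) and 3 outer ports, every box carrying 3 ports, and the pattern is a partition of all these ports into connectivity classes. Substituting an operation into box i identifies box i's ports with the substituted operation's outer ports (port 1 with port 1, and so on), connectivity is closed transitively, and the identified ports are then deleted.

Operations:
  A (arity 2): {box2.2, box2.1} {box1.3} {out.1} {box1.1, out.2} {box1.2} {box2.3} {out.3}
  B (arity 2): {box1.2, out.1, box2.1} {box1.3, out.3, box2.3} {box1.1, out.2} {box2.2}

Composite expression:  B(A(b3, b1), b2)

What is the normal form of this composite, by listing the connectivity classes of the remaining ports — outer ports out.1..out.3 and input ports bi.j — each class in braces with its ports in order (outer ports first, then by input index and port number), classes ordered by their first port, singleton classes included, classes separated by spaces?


{out.1, b2.1, b3.1} {out.2} {out.3, b2.3} {b1.1, b1.2} {b1.3} {b2.2} {b3.2} {b3.3}

Substituting into B glues patterns; closure does the rest.
through A, on inputs (b3, b1): {out.1} {out.2, b3.1} {out.3} {b1.1, b1.2} {b1.3} {b3.2} {b3.3} (out.j = stage outer ports)
through B, on inputs (b3, b1, b2): {out.1, b2.1, b3.1} {out.2} {out.3, b2.3} {b1.1, b1.2} {b1.3} {b2.2} {b3.2} {b3.3} (out.j = stage outer ports)


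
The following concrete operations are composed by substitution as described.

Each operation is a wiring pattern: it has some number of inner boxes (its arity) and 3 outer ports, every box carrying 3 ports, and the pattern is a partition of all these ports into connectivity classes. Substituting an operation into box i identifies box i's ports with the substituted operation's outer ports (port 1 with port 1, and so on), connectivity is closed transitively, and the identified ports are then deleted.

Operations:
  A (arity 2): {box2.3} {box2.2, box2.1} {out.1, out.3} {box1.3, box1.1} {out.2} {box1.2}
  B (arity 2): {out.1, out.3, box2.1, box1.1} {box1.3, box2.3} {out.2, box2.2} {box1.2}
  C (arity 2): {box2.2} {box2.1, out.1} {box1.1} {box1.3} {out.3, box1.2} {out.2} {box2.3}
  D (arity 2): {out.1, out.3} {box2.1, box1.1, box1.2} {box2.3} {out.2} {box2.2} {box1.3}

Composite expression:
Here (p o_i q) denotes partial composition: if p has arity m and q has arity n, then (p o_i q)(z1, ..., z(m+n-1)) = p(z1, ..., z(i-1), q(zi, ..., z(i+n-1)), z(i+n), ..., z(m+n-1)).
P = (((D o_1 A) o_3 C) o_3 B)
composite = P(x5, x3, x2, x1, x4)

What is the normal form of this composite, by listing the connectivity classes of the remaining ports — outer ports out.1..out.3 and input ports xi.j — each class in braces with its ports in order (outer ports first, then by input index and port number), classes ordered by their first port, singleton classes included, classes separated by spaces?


After gluing at D, chains via deleted ports link the x-ports.
through A, on inputs (x5, x3): {out.1, out.3} {out.2} {x3.1, x3.2} {x3.3} {x5.1, x5.3} {x5.2} (out.j = stage outer ports)
through B, on inputs (x2, x1): {out.1, out.3, x1.1, x2.1} {out.2, x1.2} {x1.3, x2.3} {x2.2} (out.j = stage outer ports)
through C, on inputs (x2, x1, x4): {out.1, x4.1} {out.2} {out.3, x1.2} {x1.1, x2.1} {x1.3, x2.3} {x2.2} {x4.2} {x4.3} (out.j = stage outer ports)
through D, on inputs (x5, x3, x2, x1, x4): {out.1, out.3} {out.2} {x1.1, x2.1} {x1.2} {x1.3, x2.3} {x2.2} {x3.1, x3.2} {x3.3} {x4.1} {x4.2} {x4.3} {x5.1, x5.3} {x5.2} (out.j = stage outer ports)

{out.1, out.3} {out.2} {x1.1, x2.1} {x1.2} {x1.3, x2.3} {x2.2} {x3.1, x3.2} {x3.3} {x4.1} {x4.2} {x4.3} {x5.1, x5.3} {x5.2}


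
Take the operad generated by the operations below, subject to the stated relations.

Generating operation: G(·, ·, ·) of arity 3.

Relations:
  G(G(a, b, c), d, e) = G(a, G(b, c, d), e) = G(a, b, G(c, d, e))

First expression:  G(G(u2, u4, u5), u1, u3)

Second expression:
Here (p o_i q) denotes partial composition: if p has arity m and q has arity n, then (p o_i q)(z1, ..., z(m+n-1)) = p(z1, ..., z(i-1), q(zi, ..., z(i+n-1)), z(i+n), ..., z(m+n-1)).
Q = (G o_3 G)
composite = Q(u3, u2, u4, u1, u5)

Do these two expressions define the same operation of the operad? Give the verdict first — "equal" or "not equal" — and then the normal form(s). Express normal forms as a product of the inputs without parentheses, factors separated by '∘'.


not equal; first: u2 ∘ u4 ∘ u5 ∘ u1 ∘ u3; second: u3 ∘ u2 ∘ u4 ∘ u1 ∘ u5

The first composite normalizes to u2 ∘ u4 ∘ u5 ∘ u1 ∘ u3
The second composite normalizes to u3 ∘ u2 ∘ u4 ∘ u1 ∘ u5
Different reductions; not equal.


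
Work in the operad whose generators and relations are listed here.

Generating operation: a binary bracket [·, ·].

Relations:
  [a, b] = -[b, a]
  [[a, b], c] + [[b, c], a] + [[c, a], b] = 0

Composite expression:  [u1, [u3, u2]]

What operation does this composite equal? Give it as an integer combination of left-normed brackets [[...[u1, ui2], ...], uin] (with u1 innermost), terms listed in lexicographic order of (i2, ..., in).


-[[u1, u2], u3] + [[u1, u3], u2]

In the tensor algebra, words opening u1 carry the u1-anchored form.
Composite bracket: [u1, [u3, u2]]
The bracket unfolds into 4 signed words via [a, b] = ab - ba (2^2 = 4).
Words beginning with u1 determine it all:
  u1u2u3 (sign -1) contributes -[[u1, u2], u3]
  u1u3u2 (sign +1) contributes +[[u1, u3], u2]


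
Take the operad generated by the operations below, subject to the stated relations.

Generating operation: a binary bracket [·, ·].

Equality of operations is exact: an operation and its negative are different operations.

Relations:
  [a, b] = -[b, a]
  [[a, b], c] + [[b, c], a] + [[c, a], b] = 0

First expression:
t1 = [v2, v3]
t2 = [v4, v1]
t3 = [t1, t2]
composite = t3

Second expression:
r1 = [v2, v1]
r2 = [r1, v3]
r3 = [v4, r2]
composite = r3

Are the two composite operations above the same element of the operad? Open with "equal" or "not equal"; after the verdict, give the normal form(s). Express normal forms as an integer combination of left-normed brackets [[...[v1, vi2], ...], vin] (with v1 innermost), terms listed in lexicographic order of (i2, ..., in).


The first expression, normalized: [[[v1, v4], v2], v3] - [[[v1, v4], v3], v2]
The second expression, normalized: [[[v1, v2], v3], v4]
The normal forms differ: not equal.

not equal; the first gives [[[v1, v4], v2], v3] - [[[v1, v4], v3], v2] and the second [[[v1, v2], v3], v4]


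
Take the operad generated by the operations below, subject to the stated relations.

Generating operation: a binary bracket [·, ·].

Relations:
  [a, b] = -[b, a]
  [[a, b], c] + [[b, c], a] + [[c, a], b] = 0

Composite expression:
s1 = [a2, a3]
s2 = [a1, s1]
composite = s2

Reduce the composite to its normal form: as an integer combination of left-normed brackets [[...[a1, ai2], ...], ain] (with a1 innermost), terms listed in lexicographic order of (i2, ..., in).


In the tensor algebra, words opening a1 carry the a1-anchored form.
Composite bracket: [a1, [a2, a3]]
Full expansion: 4 signed words from ab - ba (2^2 = 4).
Collect the words opening with a1:
  the word a1a2a3 carries sign +1 and contributes +[[a1, a2], a3]
  the word a1a3a2 carries sign -1 and contributes -[[a1, a3], a2]

[[a1, a2], a3] - [[a1, a3], a2]


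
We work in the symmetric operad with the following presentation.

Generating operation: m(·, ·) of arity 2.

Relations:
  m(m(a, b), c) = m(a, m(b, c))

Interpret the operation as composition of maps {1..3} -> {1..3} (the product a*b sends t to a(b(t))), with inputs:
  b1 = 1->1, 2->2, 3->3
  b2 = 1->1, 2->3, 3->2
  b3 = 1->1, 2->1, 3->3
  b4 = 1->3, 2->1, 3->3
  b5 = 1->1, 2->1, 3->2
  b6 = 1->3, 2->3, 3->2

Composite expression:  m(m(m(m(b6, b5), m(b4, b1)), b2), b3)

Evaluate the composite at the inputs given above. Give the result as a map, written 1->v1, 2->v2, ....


1->3, 2->3, 3->3

m(b6, b5) = 1->3, 2->3, 3->3
m(b4, b1) = 1->3, 2->1, 3->3
m(m(b6, b5), m(b4, b1)) = 1->3, 2->3, 3->3
m(m(m(b6, b5), m(b4, b1)), b2) = 1->3, 2->3, 3->3
m(m(m(m(b6, b5), m(b4, b1)), b2), b3) = 1->3, 2->3, 3->3


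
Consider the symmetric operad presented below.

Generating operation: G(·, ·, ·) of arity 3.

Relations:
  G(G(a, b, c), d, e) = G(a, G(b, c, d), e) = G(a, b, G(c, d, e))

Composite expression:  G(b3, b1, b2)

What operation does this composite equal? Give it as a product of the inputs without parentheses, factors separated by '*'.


Every regrouping of G is equal, so read the b-inputs in written order.
G(b3, b1, b2) unparenthesizes to b3 * b1 * b2

b3 * b1 * b2


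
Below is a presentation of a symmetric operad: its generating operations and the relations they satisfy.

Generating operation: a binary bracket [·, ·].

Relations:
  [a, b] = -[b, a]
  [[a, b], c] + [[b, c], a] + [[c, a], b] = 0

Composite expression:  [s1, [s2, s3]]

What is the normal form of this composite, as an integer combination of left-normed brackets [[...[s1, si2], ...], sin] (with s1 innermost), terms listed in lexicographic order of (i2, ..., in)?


Left-normed coefficients sit on the s1-initial expansion words.
Composite bracket: [s1, [s2, s3]]
Under [a, b] = ab - ba we get 4 signed associative words (2^2 = 4).
Keep just the words that open with s1:
  the word s1s2s3 carries sign +1 and contributes +[[s1, s2], s3]
  the word s1s3s2 carries sign -1 and contributes -[[s1, s3], s2]

[[s1, s2], s3] - [[s1, s3], s2]


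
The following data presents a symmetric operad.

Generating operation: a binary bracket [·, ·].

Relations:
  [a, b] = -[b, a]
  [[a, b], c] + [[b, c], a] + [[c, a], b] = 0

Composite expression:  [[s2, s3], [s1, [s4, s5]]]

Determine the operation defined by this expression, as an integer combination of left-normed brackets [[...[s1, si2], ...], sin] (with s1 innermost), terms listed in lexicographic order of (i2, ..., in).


-[[[[s1, s4], s5], s2], s3] + [[[[s1, s4], s5], s3], s2] + [[[[s1, s5], s4], s2], s3] - [[[[s1, s5], s4], s3], s2]

A multilinear Lie element is pinned by s1-initial words (s1 innermost).
Composite bracket: [[s2, s3], [s1, [s4, s5]]]
Under [a, b] = ab - ba we get 16 signed associative words (2^4 = 16).
Words beginning with s1 determine it all:
  the word s1s4s5s2s3 carries sign -1 and contributes -[[[[s1, s4], s5], s2], s3]
  the word s1s4s5s3s2 carries sign +1 and contributes +[[[[s1, s4], s5], s3], s2]
  the word s1s5s4s2s3 carries sign +1 and contributes +[[[[s1, s5], s4], s2], s3]
  the word s1s5s4s3s2 carries sign -1 and contributes -[[[[s1, s5], s4], s3], s2]


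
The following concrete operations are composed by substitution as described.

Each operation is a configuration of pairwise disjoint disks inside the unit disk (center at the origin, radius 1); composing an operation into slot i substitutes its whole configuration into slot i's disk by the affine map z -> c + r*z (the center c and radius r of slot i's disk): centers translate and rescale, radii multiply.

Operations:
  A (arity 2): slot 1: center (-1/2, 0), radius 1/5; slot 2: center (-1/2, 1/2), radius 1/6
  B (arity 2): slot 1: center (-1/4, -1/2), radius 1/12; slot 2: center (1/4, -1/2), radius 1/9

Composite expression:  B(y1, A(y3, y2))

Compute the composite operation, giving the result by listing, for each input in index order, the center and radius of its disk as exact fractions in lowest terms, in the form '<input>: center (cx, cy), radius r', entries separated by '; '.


y1: center (-1/4, -1/2), radius 1/12; y2: center (7/36, -4/9), radius 1/54; y3: center (7/36, -1/2), radius 1/45

Below B, radii multiply path by path; the y-disk centers shift.
input y1: composing its 1 substitution step yields center (-1/4, -1/2), radius 1/12
input y3: composing its 2 substitution steps yields center (7/36, -1/2), radius 1/45
input y2: composing its 2 substitution steps yields center (7/36, -4/9), radius 1/54


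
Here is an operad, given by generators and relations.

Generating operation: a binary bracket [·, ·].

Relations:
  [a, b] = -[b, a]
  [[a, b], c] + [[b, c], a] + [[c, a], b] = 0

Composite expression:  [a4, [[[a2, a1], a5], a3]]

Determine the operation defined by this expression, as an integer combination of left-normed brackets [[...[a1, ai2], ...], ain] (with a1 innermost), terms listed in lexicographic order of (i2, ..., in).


[[[[a1, a2], a5], a3], a4]

Skip Jacobi rewriting: expand, keep a1-initial words, read off terms.
Composite bracket: [a4, [[[a2, a1], a5], a3]]
Each bracket splits as ab - ba, giving 16 signed words (2^4 = 16).
Coefficients come from the a1-initial words:
  sign of a1a2a5a3a4 is +1, so it contributes +[[[[a1, a2], a5], a3], a4]


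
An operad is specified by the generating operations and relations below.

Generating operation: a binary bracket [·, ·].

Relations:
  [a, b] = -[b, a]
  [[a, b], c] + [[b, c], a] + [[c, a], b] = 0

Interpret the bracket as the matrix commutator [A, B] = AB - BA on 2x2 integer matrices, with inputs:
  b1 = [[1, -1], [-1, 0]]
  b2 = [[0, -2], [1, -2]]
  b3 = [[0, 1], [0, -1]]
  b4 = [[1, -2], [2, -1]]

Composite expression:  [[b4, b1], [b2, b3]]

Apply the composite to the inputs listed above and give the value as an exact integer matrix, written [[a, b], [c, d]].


[[-16, 32], [-16, 16]]


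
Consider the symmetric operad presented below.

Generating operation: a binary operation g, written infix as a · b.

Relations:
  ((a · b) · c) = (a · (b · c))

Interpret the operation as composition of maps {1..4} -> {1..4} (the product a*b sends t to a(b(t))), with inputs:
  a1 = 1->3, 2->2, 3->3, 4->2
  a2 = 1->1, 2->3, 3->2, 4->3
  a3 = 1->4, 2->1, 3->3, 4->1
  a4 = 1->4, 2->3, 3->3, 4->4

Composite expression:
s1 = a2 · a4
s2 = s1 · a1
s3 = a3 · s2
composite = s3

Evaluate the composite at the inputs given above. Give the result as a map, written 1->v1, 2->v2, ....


1->1, 2->1, 3->1, 4->1

(a2 · a4) = 1->3, 2->2, 3->2, 4->3
((a2 · a4) · a1) = 1->2, 2->2, 3->2, 4->2
(a3 · ((a2 · a4) · a1)) = 1->1, 2->1, 3->1, 4->1


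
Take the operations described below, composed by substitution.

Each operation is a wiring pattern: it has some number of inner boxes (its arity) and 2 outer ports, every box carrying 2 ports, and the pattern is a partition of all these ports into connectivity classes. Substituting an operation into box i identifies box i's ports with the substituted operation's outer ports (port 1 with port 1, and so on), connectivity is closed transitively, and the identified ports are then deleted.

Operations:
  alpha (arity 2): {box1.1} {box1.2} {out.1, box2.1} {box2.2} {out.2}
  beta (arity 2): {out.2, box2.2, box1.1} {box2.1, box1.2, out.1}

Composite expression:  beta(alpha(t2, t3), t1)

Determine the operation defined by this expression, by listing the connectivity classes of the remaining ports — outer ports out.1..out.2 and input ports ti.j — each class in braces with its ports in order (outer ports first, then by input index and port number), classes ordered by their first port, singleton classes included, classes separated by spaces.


Reachability decides: close wires over beta-identified ports.
composing alpha on (t2, t3), with out.j its own outer ports: {out.1, t3.1} {out.2} {t2.1} {t2.2} {t3.2}
composing beta on (t2, t3, t1), with out.j its own outer ports: {out.1, t1.1} {out.2, t1.2, t3.1} {t2.1} {t2.2} {t3.2}

{out.1, t1.1} {out.2, t1.2, t3.1} {t2.1} {t2.2} {t3.2}


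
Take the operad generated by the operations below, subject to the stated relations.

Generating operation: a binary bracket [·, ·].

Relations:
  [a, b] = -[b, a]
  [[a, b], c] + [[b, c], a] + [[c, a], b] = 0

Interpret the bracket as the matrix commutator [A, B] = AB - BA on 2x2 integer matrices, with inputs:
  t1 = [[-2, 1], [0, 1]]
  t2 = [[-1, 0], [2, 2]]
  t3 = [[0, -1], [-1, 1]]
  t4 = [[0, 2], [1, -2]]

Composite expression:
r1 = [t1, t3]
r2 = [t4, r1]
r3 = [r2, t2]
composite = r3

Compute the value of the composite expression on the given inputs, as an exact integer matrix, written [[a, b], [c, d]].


[t1, t3] = [[-1, 4], [-3, 1]]
[t4, [t1, t3]] = [[-10, 12], [4, 10]]
[[t4, [t1, t3]], t2] = [[24, 36], [28, -24]]

[[24, 36], [28, -24]]


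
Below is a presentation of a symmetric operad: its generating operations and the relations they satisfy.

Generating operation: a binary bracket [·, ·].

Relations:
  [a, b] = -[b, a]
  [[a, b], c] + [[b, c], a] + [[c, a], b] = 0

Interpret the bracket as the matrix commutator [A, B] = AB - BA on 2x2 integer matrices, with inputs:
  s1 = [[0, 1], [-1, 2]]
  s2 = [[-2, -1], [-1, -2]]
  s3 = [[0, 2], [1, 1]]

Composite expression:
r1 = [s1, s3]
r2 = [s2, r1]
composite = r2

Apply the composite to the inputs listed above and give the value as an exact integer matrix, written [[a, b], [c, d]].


[[-6, 6], [-6, 6]]


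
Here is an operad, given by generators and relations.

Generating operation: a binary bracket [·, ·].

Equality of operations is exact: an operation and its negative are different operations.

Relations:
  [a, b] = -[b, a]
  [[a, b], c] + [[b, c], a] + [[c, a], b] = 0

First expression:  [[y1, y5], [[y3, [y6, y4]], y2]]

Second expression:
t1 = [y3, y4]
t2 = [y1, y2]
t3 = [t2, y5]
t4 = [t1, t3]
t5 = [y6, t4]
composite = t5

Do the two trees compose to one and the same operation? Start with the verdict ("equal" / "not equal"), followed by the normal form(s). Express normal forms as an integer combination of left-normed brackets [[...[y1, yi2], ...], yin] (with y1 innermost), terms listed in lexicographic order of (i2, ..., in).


In normal form, the first expression is [[[[[y1, y5], y2], y3], y4], y6] - [[[[[y1, y5], y2], y3], y6], y4] - [[[[[y1, y5], y2], y4], y6], y3] + [[[[[y1, y5], y2], y6], y4], y3] - [[[[[y1, y5], y3], y4], y6], y2] + [[[[[y1, y5], y3], y6], y4], y2] + [[[[[y1, y5], y4], y6], y3], y2] - [[[[[y1, y5], y6], y4], y3], y2]
In normal form, the second expression is [[[[[y1, y2], y5], y3], y4], y6] - [[[[[y1, y2], y5], y4], y3], y6]
The forms do not match — not equal.

not equal; first: [[[[[y1, y5], y2], y3], y4], y6] - [[[[[y1, y5], y2], y3], y6], y4] - [[[[[y1, y5], y2], y4], y6], y3] + [[[[[y1, y5], y2], y6], y4], y3] - [[[[[y1, y5], y3], y4], y6], y2] + [[[[[y1, y5], y3], y6], y4], y2] + [[[[[y1, y5], y4], y6], y3], y2] - [[[[[y1, y5], y6], y4], y3], y2]; second: [[[[[y1, y2], y5], y3], y4], y6] - [[[[[y1, y2], y5], y4], y3], y6]


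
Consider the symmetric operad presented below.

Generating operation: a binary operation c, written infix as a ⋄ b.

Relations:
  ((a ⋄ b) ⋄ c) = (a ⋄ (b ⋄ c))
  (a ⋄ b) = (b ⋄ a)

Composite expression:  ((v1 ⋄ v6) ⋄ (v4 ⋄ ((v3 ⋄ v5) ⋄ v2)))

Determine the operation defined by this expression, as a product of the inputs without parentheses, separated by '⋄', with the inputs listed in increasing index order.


v1 ⋄ v2 ⋄ v3 ⋄ v4 ⋄ v5 ⋄ v6


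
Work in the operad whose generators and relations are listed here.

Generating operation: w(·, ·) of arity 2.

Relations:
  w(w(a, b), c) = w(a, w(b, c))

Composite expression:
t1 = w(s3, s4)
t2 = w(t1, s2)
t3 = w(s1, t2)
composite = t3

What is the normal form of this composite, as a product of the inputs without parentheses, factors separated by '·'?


s1 · s3 · s4 · s2

All parenthesizations of w agree; list the s-inputs left to right.
w(s3, s4) spells out as s3 · s4
w(w(s3, s4), s2) spells out as s3 · s4 · s2
w(s1, w(w(s3, s4), s2)) spells out as s1 · s3 · s4 · s2


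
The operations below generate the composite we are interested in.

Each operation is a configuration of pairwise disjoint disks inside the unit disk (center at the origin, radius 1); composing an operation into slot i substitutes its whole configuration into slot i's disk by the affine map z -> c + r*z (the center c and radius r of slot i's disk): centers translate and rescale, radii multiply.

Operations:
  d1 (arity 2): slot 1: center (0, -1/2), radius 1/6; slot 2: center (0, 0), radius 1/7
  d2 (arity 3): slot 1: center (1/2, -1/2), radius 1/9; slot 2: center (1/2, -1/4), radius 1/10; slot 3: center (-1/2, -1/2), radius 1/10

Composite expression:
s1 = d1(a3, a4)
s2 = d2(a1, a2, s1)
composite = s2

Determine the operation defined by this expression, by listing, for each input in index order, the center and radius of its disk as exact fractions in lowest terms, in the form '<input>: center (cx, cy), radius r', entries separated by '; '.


a1: center (1/2, -1/2), radius 1/9; a2: center (1/2, -1/4), radius 1/10; a3: center (-1/2, -11/20), radius 1/60; a4: center (-1/2, -1/2), radius 1/70


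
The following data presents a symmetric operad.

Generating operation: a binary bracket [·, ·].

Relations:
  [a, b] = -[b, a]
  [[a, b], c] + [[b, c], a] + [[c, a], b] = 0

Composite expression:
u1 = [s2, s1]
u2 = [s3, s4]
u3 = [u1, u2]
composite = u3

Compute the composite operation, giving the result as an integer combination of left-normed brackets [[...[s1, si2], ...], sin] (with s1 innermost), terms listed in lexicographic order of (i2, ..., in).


-[[[s1, s2], s3], s4] + [[[s1, s2], s4], s3]

Antisymmetry and Jacobi reduce to s1-anchored left-normed brackets.
Composite bracket: [[s2, s1], [s3, s4]]
Under [a, b] = ab - ba we get 8 signed associative words (2^3 = 8).
Words beginning with s1 determine it all:
  the word s1s2s3s4 carries sign -1 and contributes -[[[s1, s2], s3], s4]
  the word s1s2s4s3 carries sign +1 and contributes +[[[s1, s2], s4], s3]


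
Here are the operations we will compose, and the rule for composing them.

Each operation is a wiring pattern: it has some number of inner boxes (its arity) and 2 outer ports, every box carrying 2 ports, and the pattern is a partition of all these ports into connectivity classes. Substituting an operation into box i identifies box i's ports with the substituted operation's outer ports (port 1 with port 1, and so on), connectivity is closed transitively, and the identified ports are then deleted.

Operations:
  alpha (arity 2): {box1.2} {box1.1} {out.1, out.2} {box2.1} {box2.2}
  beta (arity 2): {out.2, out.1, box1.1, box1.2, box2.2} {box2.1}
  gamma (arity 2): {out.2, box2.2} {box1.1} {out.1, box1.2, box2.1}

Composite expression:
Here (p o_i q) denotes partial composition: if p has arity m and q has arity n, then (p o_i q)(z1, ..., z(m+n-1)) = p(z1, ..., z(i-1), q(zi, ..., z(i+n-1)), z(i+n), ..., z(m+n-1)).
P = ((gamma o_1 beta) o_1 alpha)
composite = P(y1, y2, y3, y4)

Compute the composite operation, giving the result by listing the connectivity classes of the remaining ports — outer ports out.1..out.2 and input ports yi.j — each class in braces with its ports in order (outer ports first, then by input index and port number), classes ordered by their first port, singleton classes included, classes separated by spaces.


{out.1, y3.2, y4.1} {out.2, y4.2} {y1.1} {y1.2} {y2.1} {y2.2} {y3.1}

Treat the ports identified at gamma as solder joints: merge, then drop.
composing alpha on (y1, y2), with out.j its own outer ports: {out.1, out.2} {y1.1} {y1.2} {y2.1} {y2.2}
composing beta on (y1, y2, y3), with out.j its own outer ports: {out.1, out.2, y3.2} {y1.1} {y1.2} {y2.1} {y2.2} {y3.1}
composing gamma on (y1, y2, y3, y4), with out.j its own outer ports: {out.1, y3.2, y4.1} {out.2, y4.2} {y1.1} {y1.2} {y2.1} {y2.2} {y3.1}


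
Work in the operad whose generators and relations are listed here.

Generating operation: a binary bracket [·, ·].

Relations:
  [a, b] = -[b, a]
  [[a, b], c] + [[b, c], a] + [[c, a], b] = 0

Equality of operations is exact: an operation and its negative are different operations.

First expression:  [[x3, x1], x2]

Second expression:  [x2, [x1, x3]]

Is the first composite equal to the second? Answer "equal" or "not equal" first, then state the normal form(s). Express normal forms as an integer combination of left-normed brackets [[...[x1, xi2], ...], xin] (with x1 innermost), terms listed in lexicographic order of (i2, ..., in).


The first expression, normalized: -[[x1, x3], x2]
The second expression, normalized: -[[x1, x3], x2]
One common form — equal.

equal; both compose to -[[x1, x3], x2]


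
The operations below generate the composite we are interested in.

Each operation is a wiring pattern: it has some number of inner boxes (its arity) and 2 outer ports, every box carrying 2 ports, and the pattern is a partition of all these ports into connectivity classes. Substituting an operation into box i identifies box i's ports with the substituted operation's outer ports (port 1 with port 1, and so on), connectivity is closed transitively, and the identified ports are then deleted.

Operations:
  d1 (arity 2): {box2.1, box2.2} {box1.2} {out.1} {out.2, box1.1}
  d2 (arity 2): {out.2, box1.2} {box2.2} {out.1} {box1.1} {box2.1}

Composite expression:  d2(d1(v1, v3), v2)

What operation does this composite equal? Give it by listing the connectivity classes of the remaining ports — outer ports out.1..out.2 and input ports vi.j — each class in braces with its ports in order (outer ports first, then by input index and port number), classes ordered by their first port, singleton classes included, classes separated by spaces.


After gluing at d2, chains via deleted ports link the v-ports.
through d1, on inputs (v1, v3): {out.1} {out.2, v1.1} {v1.2} {v3.1, v3.2} (out.j = stage outer ports)
through d2, on inputs (v1, v3, v2): {out.1} {out.2, v1.1} {v1.2} {v2.1} {v2.2} {v3.1, v3.2} (out.j = stage outer ports)

{out.1} {out.2, v1.1} {v1.2} {v2.1} {v2.2} {v3.1, v3.2}


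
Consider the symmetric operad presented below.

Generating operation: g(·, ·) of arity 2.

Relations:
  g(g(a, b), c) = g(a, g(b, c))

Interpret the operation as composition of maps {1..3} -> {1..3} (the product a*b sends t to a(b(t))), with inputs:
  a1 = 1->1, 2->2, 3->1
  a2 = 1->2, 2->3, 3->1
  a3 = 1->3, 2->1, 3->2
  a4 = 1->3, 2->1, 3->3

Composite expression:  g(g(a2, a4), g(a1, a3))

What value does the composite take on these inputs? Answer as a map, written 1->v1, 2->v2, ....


1->1, 2->1, 3->2

g(a2, a4) = 1->1, 2->2, 3->1
g(a1, a3) = 1->1, 2->1, 3->2
g(g(a2, a4), g(a1, a3)) = 1->1, 2->1, 3->2


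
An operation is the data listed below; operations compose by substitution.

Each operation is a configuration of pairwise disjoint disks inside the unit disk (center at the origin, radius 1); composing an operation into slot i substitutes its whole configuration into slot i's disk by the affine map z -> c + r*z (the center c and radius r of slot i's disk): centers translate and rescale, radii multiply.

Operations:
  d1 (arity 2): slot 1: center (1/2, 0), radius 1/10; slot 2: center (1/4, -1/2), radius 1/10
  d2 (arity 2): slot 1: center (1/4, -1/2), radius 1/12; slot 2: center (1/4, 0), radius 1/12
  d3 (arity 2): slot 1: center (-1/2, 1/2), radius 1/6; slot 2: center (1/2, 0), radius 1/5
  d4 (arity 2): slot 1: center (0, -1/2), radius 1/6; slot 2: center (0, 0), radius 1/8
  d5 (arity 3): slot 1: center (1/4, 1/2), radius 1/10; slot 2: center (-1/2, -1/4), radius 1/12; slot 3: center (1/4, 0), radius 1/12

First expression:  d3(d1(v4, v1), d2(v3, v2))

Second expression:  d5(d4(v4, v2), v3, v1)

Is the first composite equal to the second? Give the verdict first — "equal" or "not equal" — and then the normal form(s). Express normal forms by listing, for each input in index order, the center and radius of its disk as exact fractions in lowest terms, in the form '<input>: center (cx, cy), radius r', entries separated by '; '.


not equal — first v1: center (-11/24, 5/12), radius 1/60; v2: center (11/20, 0), radius 1/60; v3: center (11/20, -1/10), radius 1/60; v4: center (-5/12, 1/2), radius 1/60, second v1: center (1/4, 0), radius 1/12; v2: center (1/4, 1/2), radius 1/80; v3: center (-1/2, -1/4), radius 1/12; v4: center (1/4, 9/20), radius 1/60


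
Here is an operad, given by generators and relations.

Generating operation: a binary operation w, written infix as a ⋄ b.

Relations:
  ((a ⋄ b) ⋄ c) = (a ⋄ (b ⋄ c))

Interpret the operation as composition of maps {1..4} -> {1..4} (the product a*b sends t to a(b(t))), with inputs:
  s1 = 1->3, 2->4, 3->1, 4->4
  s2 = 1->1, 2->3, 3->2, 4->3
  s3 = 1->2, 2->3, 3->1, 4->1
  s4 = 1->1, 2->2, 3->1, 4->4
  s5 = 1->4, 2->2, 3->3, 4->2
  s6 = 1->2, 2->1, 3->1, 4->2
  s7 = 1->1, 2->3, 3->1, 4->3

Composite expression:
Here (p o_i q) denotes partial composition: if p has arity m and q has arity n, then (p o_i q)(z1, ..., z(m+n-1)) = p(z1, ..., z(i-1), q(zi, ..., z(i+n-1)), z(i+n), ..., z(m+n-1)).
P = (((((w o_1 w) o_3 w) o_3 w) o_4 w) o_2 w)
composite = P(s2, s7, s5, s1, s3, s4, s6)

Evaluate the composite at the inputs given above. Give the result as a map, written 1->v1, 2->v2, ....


1->2, 2->2, 3->2, 4->2

(s7 ⋄ s5) = 1->3, 2->3, 3->1, 4->3
(s2 ⋄ (s7 ⋄ s5)) = 1->2, 2->2, 3->1, 4->2
(s3 ⋄ s4) = 1->2, 2->3, 3->2, 4->1
(s1 ⋄ (s3 ⋄ s4)) = 1->4, 2->1, 3->4, 4->3
((s1 ⋄ (s3 ⋄ s4)) ⋄ s6) = 1->1, 2->4, 3->4, 4->1
((s2 ⋄ (s7 ⋄ s5)) ⋄ ((s1 ⋄ (s3 ⋄ s4)) ⋄ s6)) = 1->2, 2->2, 3->2, 4->2


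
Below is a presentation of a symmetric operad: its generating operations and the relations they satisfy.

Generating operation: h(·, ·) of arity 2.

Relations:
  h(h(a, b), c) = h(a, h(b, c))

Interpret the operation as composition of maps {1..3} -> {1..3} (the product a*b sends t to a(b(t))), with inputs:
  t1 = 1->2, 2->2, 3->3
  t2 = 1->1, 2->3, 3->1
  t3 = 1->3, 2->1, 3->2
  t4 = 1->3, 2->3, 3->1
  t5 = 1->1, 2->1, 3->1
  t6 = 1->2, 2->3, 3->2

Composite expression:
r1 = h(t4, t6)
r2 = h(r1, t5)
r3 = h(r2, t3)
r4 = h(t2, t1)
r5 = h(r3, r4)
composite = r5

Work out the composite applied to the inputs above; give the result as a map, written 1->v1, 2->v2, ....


1->3, 2->3, 3->3

h(t4, t6) = 1->3, 2->1, 3->3
h(h(t4, t6), t5) = 1->3, 2->3, 3->3
h(h(h(t4, t6), t5), t3) = 1->3, 2->3, 3->3
h(t2, t1) = 1->3, 2->3, 3->1
h(h(h(h(t4, t6), t5), t3), h(t2, t1)) = 1->3, 2->3, 3->3


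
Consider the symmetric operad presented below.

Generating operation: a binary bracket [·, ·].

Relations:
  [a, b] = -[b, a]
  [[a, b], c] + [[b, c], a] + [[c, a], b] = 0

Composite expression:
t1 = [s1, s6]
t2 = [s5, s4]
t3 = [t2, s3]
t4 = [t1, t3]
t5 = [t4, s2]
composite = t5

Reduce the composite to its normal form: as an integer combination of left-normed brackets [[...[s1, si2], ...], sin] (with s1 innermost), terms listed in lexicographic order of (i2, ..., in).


[[[[[s1, s6], s3], s4], s5], s2] - [[[[[s1, s6], s3], s5], s4], s2] - [[[[[s1, s6], s4], s5], s3], s2] + [[[[[s1, s6], s5], s4], s3], s2]


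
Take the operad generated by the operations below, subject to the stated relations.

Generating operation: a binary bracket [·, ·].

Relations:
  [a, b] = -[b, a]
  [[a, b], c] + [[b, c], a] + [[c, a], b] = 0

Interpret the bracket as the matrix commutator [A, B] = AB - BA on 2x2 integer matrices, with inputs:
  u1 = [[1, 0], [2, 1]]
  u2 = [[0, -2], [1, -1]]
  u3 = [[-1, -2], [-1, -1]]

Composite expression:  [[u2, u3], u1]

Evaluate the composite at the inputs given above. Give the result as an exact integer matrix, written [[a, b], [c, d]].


[[-4, 0], [-16, 4]]

[u2, u3] = [[4, -2], [1, -4]]
[[u2, u3], u1] = [[-4, 0], [-16, 4]]


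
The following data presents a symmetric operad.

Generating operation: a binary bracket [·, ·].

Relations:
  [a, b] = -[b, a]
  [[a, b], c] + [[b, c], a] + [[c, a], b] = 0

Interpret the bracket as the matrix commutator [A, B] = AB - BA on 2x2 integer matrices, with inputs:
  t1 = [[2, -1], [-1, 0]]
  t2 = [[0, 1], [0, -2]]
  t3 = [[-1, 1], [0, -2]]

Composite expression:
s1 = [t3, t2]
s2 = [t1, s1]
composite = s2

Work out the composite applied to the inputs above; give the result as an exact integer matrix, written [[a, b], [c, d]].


[t3, t2] = [[0, -1], [0, 0]]
[t1, [t3, t2]] = [[-1, -2], [0, 1]]

[[-1, -2], [0, 1]]


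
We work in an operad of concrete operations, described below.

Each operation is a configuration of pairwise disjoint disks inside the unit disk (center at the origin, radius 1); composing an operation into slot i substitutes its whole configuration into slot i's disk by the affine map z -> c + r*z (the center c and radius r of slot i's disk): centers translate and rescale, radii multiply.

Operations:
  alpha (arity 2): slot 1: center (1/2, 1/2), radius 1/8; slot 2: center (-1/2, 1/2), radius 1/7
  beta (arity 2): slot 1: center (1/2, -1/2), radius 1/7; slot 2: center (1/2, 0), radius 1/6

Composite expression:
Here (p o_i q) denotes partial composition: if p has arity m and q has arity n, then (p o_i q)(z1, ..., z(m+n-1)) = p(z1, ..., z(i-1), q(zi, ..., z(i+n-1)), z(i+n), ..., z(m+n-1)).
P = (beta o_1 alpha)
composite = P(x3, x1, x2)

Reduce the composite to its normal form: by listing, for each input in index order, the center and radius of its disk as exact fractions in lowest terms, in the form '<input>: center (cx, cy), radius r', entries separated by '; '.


x1: center (3/7, -3/7), radius 1/49; x2: center (1/2, 0), radius 1/6; x3: center (4/7, -3/7), radius 1/56

Follow each x-input down from beta: c' goes to c + r*c', radius to r*r'.
input x3: applying the 2 nested substitutions gives center (4/7, -3/7), radius 1/56
input x1: applying the 2 nested substitutions gives center (3/7, -3/7), radius 1/49
input x2: applying the 1 nested substitution gives center (1/2, 0), radius 1/6


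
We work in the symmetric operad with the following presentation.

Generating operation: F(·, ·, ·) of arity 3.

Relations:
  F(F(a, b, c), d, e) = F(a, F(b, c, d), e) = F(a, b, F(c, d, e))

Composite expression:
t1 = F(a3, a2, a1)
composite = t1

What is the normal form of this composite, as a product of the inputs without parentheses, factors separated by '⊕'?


a3 ⊕ a2 ⊕ a1


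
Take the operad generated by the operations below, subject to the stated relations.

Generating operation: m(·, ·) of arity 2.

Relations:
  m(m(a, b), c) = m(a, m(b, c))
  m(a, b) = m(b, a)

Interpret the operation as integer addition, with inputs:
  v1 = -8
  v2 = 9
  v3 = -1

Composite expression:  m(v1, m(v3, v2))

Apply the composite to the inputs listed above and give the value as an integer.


0


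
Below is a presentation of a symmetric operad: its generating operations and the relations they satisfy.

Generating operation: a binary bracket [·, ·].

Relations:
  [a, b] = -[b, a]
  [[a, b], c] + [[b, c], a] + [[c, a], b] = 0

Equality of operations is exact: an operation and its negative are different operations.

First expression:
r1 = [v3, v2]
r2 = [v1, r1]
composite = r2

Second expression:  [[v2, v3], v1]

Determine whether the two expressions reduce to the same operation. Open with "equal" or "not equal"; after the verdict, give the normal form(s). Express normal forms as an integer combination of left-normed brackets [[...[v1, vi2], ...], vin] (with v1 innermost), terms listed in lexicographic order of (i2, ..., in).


equal; both compose to -[[v1, v2], v3] + [[v1, v3], v2]


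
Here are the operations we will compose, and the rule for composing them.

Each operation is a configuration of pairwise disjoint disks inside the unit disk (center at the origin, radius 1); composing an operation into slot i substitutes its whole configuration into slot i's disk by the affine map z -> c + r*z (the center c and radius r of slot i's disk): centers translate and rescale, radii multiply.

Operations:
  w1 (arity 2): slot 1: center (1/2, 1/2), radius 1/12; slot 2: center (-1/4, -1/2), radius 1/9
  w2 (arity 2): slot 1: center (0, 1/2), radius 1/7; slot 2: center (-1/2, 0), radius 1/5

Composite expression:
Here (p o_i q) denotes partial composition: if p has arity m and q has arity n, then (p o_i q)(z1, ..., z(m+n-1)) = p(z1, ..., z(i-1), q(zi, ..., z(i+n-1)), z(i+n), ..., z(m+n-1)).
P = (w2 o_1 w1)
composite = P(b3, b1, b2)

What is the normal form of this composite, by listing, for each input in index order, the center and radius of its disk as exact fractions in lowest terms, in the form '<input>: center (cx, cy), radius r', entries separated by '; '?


Each b-disk chains the slot maps above it in w2; radii multiply.
input b3: applying the 2 nested substitutions gives center (1/14, 4/7), radius 1/84
input b1: applying the 2 nested substitutions gives center (-1/28, 3/7), radius 1/63
input b2: applying the 1 nested substitution gives center (-1/2, 0), radius 1/5

b1: center (-1/28, 3/7), radius 1/63; b2: center (-1/2, 0), radius 1/5; b3: center (1/14, 4/7), radius 1/84


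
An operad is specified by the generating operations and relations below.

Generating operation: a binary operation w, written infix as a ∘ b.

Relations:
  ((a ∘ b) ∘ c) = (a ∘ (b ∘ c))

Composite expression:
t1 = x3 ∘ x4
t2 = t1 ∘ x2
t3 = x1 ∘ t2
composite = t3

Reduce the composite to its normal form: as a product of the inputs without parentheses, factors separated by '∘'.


x1 ∘ x3 ∘ x4 ∘ x2


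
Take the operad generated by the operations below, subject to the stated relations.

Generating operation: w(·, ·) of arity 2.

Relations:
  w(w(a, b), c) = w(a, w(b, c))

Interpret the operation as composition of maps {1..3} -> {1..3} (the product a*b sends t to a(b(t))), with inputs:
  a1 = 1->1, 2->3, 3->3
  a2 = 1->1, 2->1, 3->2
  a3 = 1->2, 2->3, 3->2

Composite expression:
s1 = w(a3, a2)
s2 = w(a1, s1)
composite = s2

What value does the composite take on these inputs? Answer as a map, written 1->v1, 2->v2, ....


1->3, 2->3, 3->3

w(a3, a2) = 1->2, 2->2, 3->3
w(a1, w(a3, a2)) = 1->3, 2->3, 3->3
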